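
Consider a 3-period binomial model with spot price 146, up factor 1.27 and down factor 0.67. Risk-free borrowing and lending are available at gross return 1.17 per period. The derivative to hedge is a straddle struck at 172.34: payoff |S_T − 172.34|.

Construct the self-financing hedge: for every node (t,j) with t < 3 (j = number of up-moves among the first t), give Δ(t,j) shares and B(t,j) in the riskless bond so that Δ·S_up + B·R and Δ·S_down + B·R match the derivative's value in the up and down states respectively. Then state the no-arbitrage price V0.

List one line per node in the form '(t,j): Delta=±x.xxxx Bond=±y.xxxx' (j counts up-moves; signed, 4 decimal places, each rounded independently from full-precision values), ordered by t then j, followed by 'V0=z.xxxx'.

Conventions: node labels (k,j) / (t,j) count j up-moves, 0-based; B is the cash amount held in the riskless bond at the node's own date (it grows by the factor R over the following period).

Under the risk-neutral measure, an up-move has probability p* = (R−d)/(u−d) = 0.8333 and values discount at R = 1.17.
Expiry values: V(3,0)=128.4286, V(3,1)=89.1050, V(3,2)=14.5661, V(3,3)=126.7239
  t=2,j=0: stock 65.5394 → up 83.2350 (V=89.1050), down 43.9114 (V=128.4286). Price 81.7597; hedge Δ=-1.0000, bond B=147.2991.
  t=2,j=1: stock 124.2314 → up 157.7739 (V=14.5661), down 83.2350 (V=89.1050). Price 23.0677; hedge Δ=-1.0000, bond B=147.2991.
  t=2,j=2: stock 235.4834 → up 299.0639 (V=126.7239), down 157.7739 (V=14.5661). Price 92.3341; hedge Δ=0.7938, bond B=-94.5955.
  t=1,j=0: stock 97.8200 → up 124.2314 (V=23.0677), down 65.5394 (V=81.7597). Price 28.0767; hedge Δ=-1.0000, bond B=125.8967.
  t=1,j=1: stock 185.4200 → up 235.4834 (V=92.3341), down 124.2314 (V=23.0677). Price 69.0511; hedge Δ=0.6226, bond B=-46.3929.
  t=0,j=0: stock 146.0000 → up 185.4200 (V=69.0511), down 97.8200 (V=28.0767). Price 53.1812; hedge Δ=0.4677, bond B=-15.1094.
Verification: the root portfolio costs Δ(0,0)·S0 + B(0,0) = 53.1812, matching V0.

(0,0): Delta=0.4677 Bond=-15.1094
(1,0): Delta=-1.0000 Bond=125.8967
(1,1): Delta=0.6226 Bond=-46.3929
(2,0): Delta=-1.0000 Bond=147.2991
(2,1): Delta=-1.0000 Bond=147.2991
(2,2): Delta=0.7938 Bond=-94.5955
V0=53.1812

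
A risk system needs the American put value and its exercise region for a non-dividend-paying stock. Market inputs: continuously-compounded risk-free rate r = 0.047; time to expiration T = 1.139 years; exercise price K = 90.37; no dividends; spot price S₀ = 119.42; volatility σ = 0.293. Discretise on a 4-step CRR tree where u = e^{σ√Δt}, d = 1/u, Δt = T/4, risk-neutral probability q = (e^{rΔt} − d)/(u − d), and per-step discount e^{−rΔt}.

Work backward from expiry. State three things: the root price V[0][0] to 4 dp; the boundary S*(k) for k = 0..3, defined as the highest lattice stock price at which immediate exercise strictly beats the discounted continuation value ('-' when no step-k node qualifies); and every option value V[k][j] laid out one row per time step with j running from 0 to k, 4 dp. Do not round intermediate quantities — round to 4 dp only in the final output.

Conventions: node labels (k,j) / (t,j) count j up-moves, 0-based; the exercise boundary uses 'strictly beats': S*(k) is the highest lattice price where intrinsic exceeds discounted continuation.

params: Δt=0.28475 u=1.16924 d=0.85526 q=0.50390 e^(-rΔt)=0.98671
t_4 payoffs: 26.4748 3.0180 0.0000 0.0000 0.0000
t_3: node(3,0) S=74.7086 payoff=15.6614 vs cont=14.4600 → 15.6614 [stop]  node(3,1) S=102.1351 payoff=0.0000 vs cont=1.4773 → 1.4773 [wait]  node(3,2) S=139.6302 payoff=0.0000 vs cont=0.0000 → 0.0000 [wait]  node(3,3) S=190.8902 payoff=0.0000 vs cont=0.0000 → 0.0000 [wait]  ⇒ S*(3)=74.7086
t_2: node(2,0) S=87.3520 payoff=3.0180 vs cont=8.4008 → 8.4008 [wait]  node(2,1) S=119.4200 payoff=0.0000 vs cont=0.7232 → 0.7232 [wait]  node(2,2) S=163.2606 payoff=0.0000 vs cont=0.0000 → 0.0000 [wait]  ⇒ S*(2)=-
t_1: node(1,0) S=102.1351 payoff=0.0000 vs cont=4.4718 → 4.4718 [wait]  node(1,1) S=139.6302 payoff=0.0000 vs cont=0.3540 → 0.3540 [wait]  ⇒ S*(1)=-
t_0: node(0,0) S=119.4200 payoff=0.0000 vs cont=2.3649 → 2.3649 [wait]  ⇒ S*(0)=-

price = 2.3649
boundary = - - - 74.7086
tree:
2.3649
4.4718 0.3540
8.4008 0.7232 0.0000
15.6614 1.4773 0.0000 0.0000
26.4748 3.0180 0.0000 0.0000 0.0000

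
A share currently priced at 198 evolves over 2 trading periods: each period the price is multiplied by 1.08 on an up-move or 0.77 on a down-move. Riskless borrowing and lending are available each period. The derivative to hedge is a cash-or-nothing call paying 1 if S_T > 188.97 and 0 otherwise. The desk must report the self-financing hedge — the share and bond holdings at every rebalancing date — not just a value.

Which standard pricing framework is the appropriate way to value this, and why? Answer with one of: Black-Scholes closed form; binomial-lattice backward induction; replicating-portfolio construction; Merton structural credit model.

Key observation: since the answer must list Δ and B at each node of the 1.08/0.77 lattice on 198, the replicating-portfolio method — solving the two-state system at every node — is the one that applies.

framework: replicating-portfolio construction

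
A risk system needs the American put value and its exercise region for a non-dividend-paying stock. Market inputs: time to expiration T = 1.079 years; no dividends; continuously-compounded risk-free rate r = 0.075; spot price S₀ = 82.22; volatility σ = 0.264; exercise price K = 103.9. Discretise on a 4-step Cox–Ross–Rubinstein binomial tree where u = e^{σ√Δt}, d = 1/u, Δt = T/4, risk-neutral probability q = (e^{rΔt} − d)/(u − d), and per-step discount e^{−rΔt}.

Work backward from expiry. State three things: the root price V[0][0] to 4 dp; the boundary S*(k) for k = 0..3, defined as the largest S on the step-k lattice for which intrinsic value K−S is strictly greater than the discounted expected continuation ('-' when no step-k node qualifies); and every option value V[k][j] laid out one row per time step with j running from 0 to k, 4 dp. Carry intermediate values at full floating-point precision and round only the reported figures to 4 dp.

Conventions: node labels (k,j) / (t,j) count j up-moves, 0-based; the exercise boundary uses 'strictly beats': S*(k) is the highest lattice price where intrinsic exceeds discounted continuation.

Δt=0.26975  u=1.14696  d=0.87187  q=0.54007  discount=0.97997
step 4 (expiry): payoffs max(K−S,0) = 56.3901 41.3999 21.6800 0.0000 0.0000
step 3: (k=3,j=0): S=54.4920, K−S=49.4080, hold=47.3271 ⇒ V=49.4080 exercise | (k=3,j=1): S=71.6852, K−S=32.2148, hold=30.1339 ⇒ V=32.2148 exercise | (k=3,j=2): S=94.3030, K−S=9.5970, hold=9.7716 ⇒ V=9.7716 continue | (k=3,j=3): S=124.0573, K−S=0.0000, hold=0.0000 ⇒ V=0.0000 continue  boundary S*=71.6852
step 2: (k=2,j=0): S=62.5001, K−S=41.3999, hold=39.3190 ⇒ V=41.3999 exercise | (k=2,j=1): S=82.2200, K−S=21.6800, hold=19.6915 ⇒ V=21.6800 exercise | (k=2,j=2): S=108.1618, K−S=0.0000, hold=4.4043 ⇒ V=4.4043 continue  boundary S*=82.2200
step 1: (k=1,j=0): S=71.6852, K−S=32.2148, hold=30.1339 ⇒ V=32.2148 exercise | (k=1,j=1): S=94.3030, K−S=9.5970, hold=12.1026 ⇒ V=12.1026 continue  boundary S*=71.6852
step 0: (k=0,j=0): S=82.2200, K−S=21.6800, hold=20.9252 ⇒ V=21.6800 exercise  boundary S*=82.2200

price = 21.6800
boundary = 82.2200 71.6852 82.2200 71.6852
tree:
21.6800
32.2148 12.1026
41.3999 21.6800 4.4043
49.4080 32.2148 9.7716 0.0000
56.3901 41.3999 21.6800 0.0000 0.0000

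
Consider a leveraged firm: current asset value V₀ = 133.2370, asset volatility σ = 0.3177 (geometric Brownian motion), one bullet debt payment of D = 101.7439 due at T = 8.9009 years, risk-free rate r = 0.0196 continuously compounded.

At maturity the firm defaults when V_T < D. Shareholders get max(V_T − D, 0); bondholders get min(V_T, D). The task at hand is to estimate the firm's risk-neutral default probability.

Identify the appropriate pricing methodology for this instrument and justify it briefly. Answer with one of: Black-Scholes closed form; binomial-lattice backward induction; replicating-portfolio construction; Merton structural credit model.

Key observation: the data describe a firm's assets (V₀ = 133.2370, GBM) and a single zero-coupon debt of face 101.7439, so credit quantities follow from equity-as-call in the structural model.

framework: Merton structural credit model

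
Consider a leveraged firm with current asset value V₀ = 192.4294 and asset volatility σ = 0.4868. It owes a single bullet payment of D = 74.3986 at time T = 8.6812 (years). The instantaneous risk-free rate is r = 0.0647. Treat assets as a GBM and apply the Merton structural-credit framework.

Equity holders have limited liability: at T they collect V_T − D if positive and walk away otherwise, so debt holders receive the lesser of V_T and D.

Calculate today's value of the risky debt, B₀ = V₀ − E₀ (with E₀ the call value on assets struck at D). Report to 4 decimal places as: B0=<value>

Equity is a call on the firm's assets struck at D = 74.3986:
d₁ = [ln(V₀/D) + (r + σ²/2)T] / (σ√T)
   = [ln(192.4294/74.3986) + (0.0647 + 0.5·0.4868²)·8.6812] / (0.4868·√8.6812)
   = [0.950292 + 1.590284] / 1.434301 = 1.771299
d₂ = d₁ − σ√T = 1.771299 − 1.434301 = 0.336997
N(d₁) = 0.961744,  N(d₂) = 0.631940,  e^(−rT) = 0.570254
E₀ = V₀·N(d₁) − D·e^(−rT)·N(d₂)
   = 192.4294·0.961744 − 74.3986·0.570254·0.631940 = 158.257149
B₀ = V₀ − E₀ = 192.4294 − 158.257149 = 34.172251

B0=34.1723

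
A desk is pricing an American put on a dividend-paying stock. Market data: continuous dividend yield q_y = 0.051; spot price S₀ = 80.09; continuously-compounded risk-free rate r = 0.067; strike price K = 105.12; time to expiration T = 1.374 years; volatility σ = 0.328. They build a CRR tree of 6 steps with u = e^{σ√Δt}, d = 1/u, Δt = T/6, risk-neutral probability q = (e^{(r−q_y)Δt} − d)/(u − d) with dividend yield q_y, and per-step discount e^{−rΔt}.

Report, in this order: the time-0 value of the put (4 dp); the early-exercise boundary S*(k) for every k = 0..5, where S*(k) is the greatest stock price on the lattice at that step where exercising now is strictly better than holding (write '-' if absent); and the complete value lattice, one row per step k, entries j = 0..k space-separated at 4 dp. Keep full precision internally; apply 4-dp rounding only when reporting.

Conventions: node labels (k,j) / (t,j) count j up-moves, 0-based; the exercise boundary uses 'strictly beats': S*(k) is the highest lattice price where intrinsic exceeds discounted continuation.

Δt=0.22900  u=1.16995  d=0.85474  q=0.47249  discount=0.98477
step 6 (expiry): payoffs max(K−S,0) = 73.8898 62.3726 46.6082 25.0300 0.0000 0.0000 0.0000
step 5: (k=5,j=0): S=36.5378, K−S=68.5822, hold=67.4059 ⇒ V=68.5822 exercise | (k=5,j=1): S=50.0123, K−S=55.1077, hold=54.0879 ⇒ V=55.1077 exercise | (k=5,j=2): S=68.4559, K−S=36.6641, hold=35.8584 ⇒ V=36.6641 exercise | (k=5,j=3): S=93.7013, K−S=11.4187, hold=13.0027 ⇒ V=13.0027 continue | (k=5,j=4): S=128.2567, K−S=0.0000, hold=0.0000 ⇒ V=0.0000 continue | (k=5,j=5): S=175.5556, K−S=0.0000, hold=0.0000 ⇒ V=0.0000 continue  boundary S*=68.4559
step 4: (k=4,j=0): S=42.7474, K−S=62.3726, hold=61.2684 ⇒ V=62.3726 exercise | (k=4,j=1): S=58.5118, K−S=46.6082, hold=45.6870 ⇒ V=46.6082 exercise | (k=4,j=2): S=80.0900, K−S=25.0300, hold=25.0964 ⇒ V=25.0964 continue | (k=4,j=3): S=109.6258, K−S=0.0000, hold=6.7547 ⇒ V=6.7547 continue | (k=4,j=4): S=150.0539, K−S=0.0000, hold=0.0000 ⇒ V=0.0000 continue  boundary S*=58.5118
step 3: (k=3,j=0): S=50.0123, K−S=55.1077, hold=54.0879 ⇒ V=55.1077 exercise | (k=3,j=1): S=68.4559, K−S=36.6641, hold=35.8893 ⇒ V=36.6641 exercise | (k=3,j=2): S=93.7013, K−S=11.4187, hold=16.1800 ⇒ V=16.1800 continue | (k=3,j=3): S=128.2567, K−S=0.0000, hold=3.5089 ⇒ V=3.5089 continue  boundary S*=68.4559
step 2: (k=2,j=0): S=58.5118, K−S=46.6082, hold=45.6870 ⇒ V=46.6082 exercise | (k=2,j=1): S=80.0900, K−S=25.0300, hold=26.5748 ⇒ V=26.5748 continue | (k=2,j=2): S=109.6258, K−S=0.0000, hold=10.0379 ⇒ V=10.0379 continue  boundary S*=58.5118
step 1: (k=1,j=0): S=68.4559, K−S=36.6641, hold=36.5772 ⇒ V=36.6641 exercise | (k=1,j=1): S=93.7013, K−S=11.4187, hold=18.4757 ⇒ V=18.4757 continue  boundary S*=68.4559
step 0: (k=0,j=0): S=80.0900, K−S=25.0300, hold=27.6429 ⇒ V=27.6429 continue  boundary S*=-

price = 27.6429
boundary = - 68.4559 58.5118 68.4559 58.5118 68.4559
tree:
27.6429
36.6641 18.4757
46.6082 26.5748 10.0379
55.1077 36.6641 16.1800 3.5089
62.3726 46.6082 25.0964 6.7547 0.0000
68.5822 55.1077 36.6641 13.0027 0.0000 0.0000
73.8898 62.3726 46.6082 25.0300 0.0000 0.0000 0.0000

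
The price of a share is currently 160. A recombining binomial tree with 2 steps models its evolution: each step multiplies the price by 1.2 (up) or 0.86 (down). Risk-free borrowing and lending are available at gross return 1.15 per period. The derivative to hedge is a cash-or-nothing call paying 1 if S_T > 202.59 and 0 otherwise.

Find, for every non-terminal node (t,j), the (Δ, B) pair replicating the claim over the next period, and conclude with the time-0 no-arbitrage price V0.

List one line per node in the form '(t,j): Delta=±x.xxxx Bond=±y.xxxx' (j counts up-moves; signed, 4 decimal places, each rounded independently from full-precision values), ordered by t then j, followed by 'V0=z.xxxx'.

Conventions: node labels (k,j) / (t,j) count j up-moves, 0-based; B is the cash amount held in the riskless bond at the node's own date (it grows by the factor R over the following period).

Arbitrage-free pricing uses the up-move probability p* = (R−d)/(u−d) = 0.8529, discounting each step at R = 1.15.
Terminal payoffs: V(2,0)=0.0000, V(2,1)=0.0000, V(2,2)=1.0000
(1,0): S=137.6000. Δ = (V_up−V_dn)/(S_up−S_dn) = (0.0000−0.0000)/(165.1200−118.3360) = 0.0000. V = [p*·0.0000 + (1−p*)·0.0000]/1.15 = 0.0000. B = V − Δ·S = 0.0000.
(1,1): S=192.0000. Δ = (V_up−V_dn)/(S_up−S_dn) = (1.0000−0.0000)/(230.4000−165.1200) = 0.0153. V = [p*·1.0000 + (1−p*)·0.0000]/1.15 = 0.7417. B = V − Δ·S = -2.1995.
(0,0): S=160.0000. Δ = (V_up−V_dn)/(S_up−S_dn) = (0.7417−0.0000)/(192.0000−137.6000) = 0.0136. V = [p*·0.7417 + (1−p*)·0.0000]/1.15 = 0.5501. B = V − Δ·S = -1.6313.
Sanity check at the root: Δ(0,0)·S0 + B(0,0) reproduces V0 = 0.5501.

(0,0): Delta=0.0136 Bond=-1.6313
(1,0): Delta=0.0000 Bond=0.0000
(1,1): Delta=0.0153 Bond=-2.1995
V0=0.5501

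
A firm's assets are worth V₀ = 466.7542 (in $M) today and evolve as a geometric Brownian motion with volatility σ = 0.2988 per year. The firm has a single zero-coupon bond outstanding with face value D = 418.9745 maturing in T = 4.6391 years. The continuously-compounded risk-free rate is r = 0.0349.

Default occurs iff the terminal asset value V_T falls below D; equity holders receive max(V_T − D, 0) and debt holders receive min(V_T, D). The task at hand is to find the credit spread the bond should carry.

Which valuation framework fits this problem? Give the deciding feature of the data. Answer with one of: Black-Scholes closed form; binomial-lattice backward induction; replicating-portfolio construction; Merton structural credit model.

Key observation: with the firm-asset dynamics (V₀ = 466.7542) and a single zero-coupon liability of face 418.9745 given, debt value, spread, and default probability all derive from the option view of the balance sheet.

framework: Merton structural credit model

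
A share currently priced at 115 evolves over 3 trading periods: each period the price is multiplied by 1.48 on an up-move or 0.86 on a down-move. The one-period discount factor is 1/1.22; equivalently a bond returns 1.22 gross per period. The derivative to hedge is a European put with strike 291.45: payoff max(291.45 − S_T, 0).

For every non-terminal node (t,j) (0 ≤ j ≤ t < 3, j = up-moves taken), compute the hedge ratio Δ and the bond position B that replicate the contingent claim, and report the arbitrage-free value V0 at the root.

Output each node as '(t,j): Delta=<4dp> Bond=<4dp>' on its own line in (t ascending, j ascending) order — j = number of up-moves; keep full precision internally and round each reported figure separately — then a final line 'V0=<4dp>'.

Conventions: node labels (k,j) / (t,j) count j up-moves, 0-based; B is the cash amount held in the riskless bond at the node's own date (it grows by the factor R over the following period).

Arbitrage-free pricing uses the up-move probability p* = (R−d)/(u−d) = 0.5806, discounting each step at R = 1.22.
Payoffs at expiry: V(3,0)=218.3036, V(3,1)=165.5701, V(3,2)=74.8194, V(3,3)=0.0000
Node (2,0) S=85.0540: V=(p*·165.5701+(1−p*)·218.3036)/1.22=153.8394; Δ=(165.5701−218.3036)/(125.8799−73.1464)=-1.0000; B=V−Δ·S=238.8934
Node (2,1) S=146.3720: V=(p*·74.8194+(1−p*)·165.5701)/1.22=92.5214; Δ=(74.8194−165.5701)/(216.6306−125.8799)=-1.0000; B=V−Δ·S=238.8934
Node (2,2) S=251.8960: V=(p*·0.0000+(1−p*)·74.8194)/1.22=25.7179; Δ=(0.0000−74.8194)/(372.8061−216.6306)=-0.4791; B=V−Δ·S=146.3945
Node (1,0) S=98.9000: V=(p*·92.5214+(1−p*)·153.8394)/1.22=96.9143; Δ=(92.5214−153.8394)/(146.3720−85.0540)=-1.0000; B=V−Δ·S=195.8143
Node (1,1) S=170.2000: V=(p*·25.7179+(1−p*)·92.5214)/1.22=44.0429; Δ=(25.7179−92.5214)/(251.8960−146.3720)=-0.6331; B=V−Δ·S=151.7905
Node (0,0) S=115.0000: V=(p*·44.0429+(1−p*)·96.9143)/1.22=54.2744; Δ=(44.0429−96.9143)/(170.2000−98.9000)=-0.7415; B=V−Δ·S=139.5509
As a check, the time-0 holding Δ(0,0)·S0 + B(0,0) comes to 54.2744 — exactly V0.

(0,0): Delta=-0.7415 Bond=139.5509
(1,0): Delta=-1.0000 Bond=195.8143
(1,1): Delta=-0.6331 Bond=151.7905
(2,0): Delta=-1.0000 Bond=238.8934
(2,1): Delta=-1.0000 Bond=238.8934
(2,2): Delta=-0.4791 Bond=146.3945
V0=54.2744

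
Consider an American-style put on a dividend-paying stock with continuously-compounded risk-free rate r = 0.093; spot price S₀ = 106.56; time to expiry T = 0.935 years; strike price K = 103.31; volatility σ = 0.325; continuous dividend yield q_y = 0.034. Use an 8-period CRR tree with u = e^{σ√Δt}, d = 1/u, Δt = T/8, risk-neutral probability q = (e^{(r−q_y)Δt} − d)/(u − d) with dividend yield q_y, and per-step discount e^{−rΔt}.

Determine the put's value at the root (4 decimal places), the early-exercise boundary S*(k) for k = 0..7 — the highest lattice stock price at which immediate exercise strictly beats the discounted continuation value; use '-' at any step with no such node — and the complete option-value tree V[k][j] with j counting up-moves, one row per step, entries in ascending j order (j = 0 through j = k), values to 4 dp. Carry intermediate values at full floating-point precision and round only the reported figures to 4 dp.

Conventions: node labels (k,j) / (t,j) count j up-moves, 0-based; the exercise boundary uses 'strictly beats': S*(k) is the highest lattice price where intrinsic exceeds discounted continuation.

Δt=0.11688, u=1.11752, d=0.89484, q=0.50333, disc=e^(-rΔt)=0.98919
k=8 terminal: V=max(K-S,0) → 59.5007 48.5992 34.9849 17.9828 0.0000 0.0000 0.0000 0.0000 0.0000
k=7: j=0 S=48.9576 intr=54.3524 cont=53.4297 V=54.3524[EX]; j=1 S=61.1402 intr=42.1698 cont=41.2954 V=42.1698[EX]; j=2 S=76.3544 intr=26.9556 cont=26.1416 V=26.9556[EX]; j=3 S=95.3544 intr=7.9556 cont=8.8351 V=8.8351[hold]; j=4 S=119.0824 intr=0.0000 cont=0.0000 V=0.0000[hold]; j=5 S=148.7149 intr=0.0000 cont=0.0000 V=0.0000[hold]; j=6 S=185.7212 intr=0.0000 cont=0.0000 V=0.0000[hold]; j=7 S=231.9362 intr=0.0000 cont=0.0000 V=0.0000[hold]  S*(7)=76.3544
k=6: j=0 S=54.7108 intr=48.5992 cont=47.6993 V=48.5992[EX]; j=1 S=68.3251 intr=34.9849 cont=34.1390 V=34.9849[EX]; j=2 S=85.3272 intr=17.9828 cont=17.6423 V=17.9828[EX]; j=3 S=106.5600 intr=0.0000 cont=4.3407 V=4.3407[hold]; j=4 S=133.0764 intr=0.0000 cont=0.0000 V=0.0000[hold]; j=5 S=166.1912 intr=0.0000 cont=0.0000 V=0.0000[hold]; j=6 S=207.5463 intr=0.0000 cont=0.0000 V=0.0000[hold]  S*(6)=85.3272
k=5: j=0 S=61.1402 intr=42.1698 cont=41.2954 V=42.1698[EX]; j=1 S=76.3544 intr=26.9556 cont=26.1416 V=26.9556[EX]; j=2 S=95.3544 intr=7.9556 cont=10.9962 V=10.9962[hold]; j=3 S=119.0824 intr=0.0000 cont=2.1326 V=2.1326[hold]; j=4 S=148.7149 intr=0.0000 cont=0.0000 V=0.0000[hold]; j=5 S=185.7212 intr=0.0000 cont=0.0000 V=0.0000[hold]  S*(5)=76.3544
k=4: j=0 S=68.3251 intr=34.9849 cont=34.1390 V=34.9849[EX]; j=1 S=85.3272 intr=17.9828 cont=18.7183 V=18.7183[hold]; j=2 S=106.5600 intr=0.0000 cont=6.4643 V=6.4643[hold]; j=3 S=133.0764 intr=0.0000 cont=1.0478 V=1.0478[hold]; j=4 S=166.1912 intr=0.0000 cont=0.0000 V=0.0000[hold]  S*(4)=68.3251
k=3: j=0 S=76.3544 intr=26.9556 cont=26.5078 V=26.9556[EX]; j=1 S=95.3544 intr=7.9556 cont=12.4148 V=12.4148[hold]; j=2 S=119.0824 intr=0.0000 cont=3.6976 V=3.6976[hold]; j=3 S=148.7149 intr=0.0000 cont=0.5148 V=0.5148[hold]  S*(3)=76.3544
k=2: j=0 S=85.3272 intr=17.9828 cont=19.4246 V=19.4246[hold]; j=1 S=106.5600 intr=0.0000 cont=7.9404 V=7.9404[hold]; j=2 S=133.0764 intr=0.0000 cont=2.0729 V=2.0729[hold]  S*(2)=-
k=1: j=0 S=95.3544 intr=7.9556 cont=13.4968 V=13.4968[hold]; j=1 S=119.0824 intr=0.0000 cont=4.9333 V=4.9333[hold]  S*(1)=-
k=0: j=0 S=106.5600 intr=0.0000 cont=9.0872 V=9.0872[hold]  S*(0)=-

price = 9.0872
boundary = - - - 76.3544 68.3251 76.3544 85.3272 76.3544
tree:
9.0872
13.4968 4.9333
19.4246 7.9404 2.0729
26.9556 12.4148 3.6976 0.5148
34.9849 18.7183 6.4643 1.0478 0.0000
42.1698 26.9556 10.9962 2.1326 0.0000 0.0000
48.5992 34.9849 17.9828 4.3407 0.0000 0.0000 0.0000
54.3524 42.1698 26.9556 8.8351 0.0000 0.0000 0.0000 0.0000
59.5007 48.5992 34.9849 17.9828 0.0000 0.0000 0.0000 0.0000 0.0000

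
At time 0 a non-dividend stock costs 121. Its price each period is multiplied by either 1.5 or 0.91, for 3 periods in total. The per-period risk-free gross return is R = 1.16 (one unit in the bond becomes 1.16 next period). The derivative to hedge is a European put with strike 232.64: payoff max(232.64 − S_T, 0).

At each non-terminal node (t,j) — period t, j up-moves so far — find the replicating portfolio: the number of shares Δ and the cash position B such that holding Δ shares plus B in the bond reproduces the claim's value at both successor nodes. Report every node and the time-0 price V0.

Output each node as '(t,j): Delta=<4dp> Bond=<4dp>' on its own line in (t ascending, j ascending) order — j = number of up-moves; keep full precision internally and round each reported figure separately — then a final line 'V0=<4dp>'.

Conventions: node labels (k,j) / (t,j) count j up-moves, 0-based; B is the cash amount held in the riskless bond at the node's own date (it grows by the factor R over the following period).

(0,0): Delta=-0.6230 Bond=114.9922
(1,0): Delta=-0.9151 Bond=165.5518
(1,1): Delta=-0.3820 Bond=89.6521
(2,0): Delta=-1.0000 Bond=200.5517
(2,1): Delta=-0.8450 Bond=180.4643
(2,2): Delta=0.0000 Bond=0.0000
V0=39.6123

Arbitrage-free pricing uses the up-move probability p* = (R−d)/(u−d) = 0.4237, discounting each step at R = 1.16.
At maturity the claim pays: V(3,0)=141.4579, V(3,1)=82.3398, V(3,2)=0.0000, V(3,3)=0.0000
  t=2,j=0: stock 100.2001 → up 150.3002 (V=82.3398), down 91.1821 (V=141.4579). Price 100.3516; hedge Δ=-1.0000, bond B=200.5517.
  t=2,j=1: stock 165.1650 → up 247.7475 (V=0.0000), down 150.3002 (V=82.3398). Price 40.9052; hedge Δ=-0.8450, bond B=180.4643.
  t=2,j=2: stock 272.2500 → up 408.3750 (V=0.0000), down 247.7475 (V=0.0000). Price 0.0000; hedge Δ=0.0000, bond B=0.0000.
  t=1,j=0: stock 110.1100 → up 165.1650 (V=40.9052), down 100.2001 (V=100.3516). Price 64.7952; hedge Δ=-0.9151, bond B=165.5518.
  t=1,j=1: stock 181.5000 → up 272.2500 (V=0.0000), down 165.1650 (V=40.9052). Price 20.3211; hedge Δ=-0.3820, bond B=89.6521.
  t=0,j=0: stock 121.0000 → up 181.5000 (V=20.3211), down 110.1100 (V=64.7952). Price 39.6123; hedge Δ=-0.6230, bond B=114.9922.
Check: Δ(0,0)·S0 + B(0,0) = 39.6123 = V0.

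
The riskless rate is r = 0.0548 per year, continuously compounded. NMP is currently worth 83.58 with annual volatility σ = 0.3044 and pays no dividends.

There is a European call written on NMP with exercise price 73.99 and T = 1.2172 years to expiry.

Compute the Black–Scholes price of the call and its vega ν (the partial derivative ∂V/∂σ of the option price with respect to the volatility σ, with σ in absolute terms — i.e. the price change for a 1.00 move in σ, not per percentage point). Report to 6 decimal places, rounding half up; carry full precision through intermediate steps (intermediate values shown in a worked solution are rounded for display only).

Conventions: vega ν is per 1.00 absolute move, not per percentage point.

price = 18.914787
ν = 28.193886

σ√T = 0.3044·√1.2172 = 0.335835
d₁ = (ln(S/K) + (r+σ²/2)T) / (σ√T) = (ln(83.58/73.99) + (0.0548+0.3044²/2)·1.2172) / 0.335835 = (0.121874 + 0.123095) / 0.335835 = 0.729434
d₂ = d₁ − σ√T = 0.729434 − 0.335835 = 0.393599
e^{−rT} = 0.935473
N(d₁) = 0.767132,  N(d₂) = 0.653062
Call price V = S·N(d₁) − K·e^{−rT}·N(d₂) = 64.116889 − 45.202102 = 18.914787
φ(d₁) = (1/√(2π))·e^{−d₁²/2} = 0.305754
ν = S·φ(d₁)·√T = 28.193886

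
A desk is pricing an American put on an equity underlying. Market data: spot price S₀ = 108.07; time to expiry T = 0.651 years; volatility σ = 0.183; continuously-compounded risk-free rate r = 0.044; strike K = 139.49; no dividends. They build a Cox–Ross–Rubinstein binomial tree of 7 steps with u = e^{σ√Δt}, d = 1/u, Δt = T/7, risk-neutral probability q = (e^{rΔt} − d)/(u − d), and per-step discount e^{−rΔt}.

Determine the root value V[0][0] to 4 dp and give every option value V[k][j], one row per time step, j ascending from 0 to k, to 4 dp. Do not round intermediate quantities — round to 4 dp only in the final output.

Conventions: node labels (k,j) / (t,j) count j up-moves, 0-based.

params: Δt=0.09300 u=1.05739 d=0.94572 q=0.52277 e^(-rΔt)=0.99592
t_7 payoffs: 66.3682 57.7338 48.0798 37.2859 25.2174 11.7238 0.0000 0.0000
k=6: node(6,0) S=77.3186 payoff=62.1714 vs cont=61.6018 → 62.1714 [stop]  node(6,1) S=86.4485 payoff=53.0415 vs cont=52.4718 → 53.0415 [stop]  node(6,2) S=96.6566 payoff=42.8334 vs cont=42.2638 → 42.8334 [stop]  node(6,3) S=108.0700 payoff=31.4200 vs cont=30.8504 → 31.4200 [stop]  node(6,4) S=120.8312 payoff=18.6588 vs cont=18.0892 → 18.6588 [stop]  node(6,5) S=135.0992 payoff=4.3908 vs cont=5.5721 → 5.5721 [wait]  node(6,6) S=151.0520 payoff=0.0000 vs cont=0.0000 → 0.0000 [wait]
k=5: node(5,0) S=81.7562 payoff=57.7338 vs cont=57.1642 → 57.7338 [stop]  node(5,1) S=91.4102 payoff=48.0798 vs cont=47.5102 → 48.0798 [stop]  node(5,2) S=102.2041 payoff=37.2859 vs cont=36.7163 → 37.2859 [stop]  node(5,3) S=114.2726 payoff=25.2174 vs cont=24.6478 → 25.2174 [stop]  node(5,4) S=127.7662 payoff=11.7238 vs cont=11.7692 → 11.7692 [wait]  node(5,5) S=142.8531 payoff=0.0000 vs cont=2.6483 → 2.6483 [wait]
k=4: node(4,0) S=86.4485 payoff=53.0415 vs cont=52.4718 → 53.0415 [stop]  node(4,1) S=96.6566 payoff=42.8334 vs cont=42.2638 → 42.8334 [stop]  node(4,2) S=108.0700 payoff=31.4200 vs cont=30.8504 → 31.4200 [stop]  node(4,3) S=120.8312 payoff=18.6588 vs cont=18.1129 → 18.6588 [stop]  node(4,4) S=135.0992 payoff=4.3908 vs cont=6.9725 → 6.9725 [wait]
k=3: node(3,0) S=91.4102 payoff=48.0798 vs cont=47.5102 → 48.0798 [stop]  node(3,1) S=102.2041 payoff=37.2859 vs cont=36.7163 → 37.2859 [stop]  node(3,2) S=114.2726 payoff=25.2174 vs cont=24.6478 → 25.2174 [stop]  node(3,3) S=127.7662 payoff=11.7238 vs cont=12.4983 → 12.4983 [wait]
k=2: node(2,0) S=96.6566 payoff=42.8334 vs cont=42.2638 → 42.8334 [stop]  node(2,1) S=108.0700 payoff=31.4200 vs cont=30.8504 → 31.4200 [stop]  node(2,2) S=120.8312 payoff=18.6588 vs cont=18.4924 → 18.6588 [stop]
k=1: node(1,0) S=102.2041 payoff=37.2859 vs cont=36.7163 → 37.2859 [stop]  node(1,1) S=114.2726 payoff=25.2174 vs cont=24.6478 → 25.2174 [stop]
k=0: node(0,0) S=108.0700 payoff=31.4200 vs cont=30.8504 → 31.4200 [stop]

price = 31.4200
tree:
31.4200
37.2859 25.2174
42.8334 31.4200 18.6588
48.0798 37.2859 25.2174 12.4983
53.0415 42.8334 31.4200 18.6588 6.9725
57.7338 48.0798 37.2859 25.2174 11.7692 2.6483
62.1714 53.0415 42.8334 31.4200 18.6588 5.5721 0.0000
66.3682 57.7338 48.0798 37.2859 25.2174 11.7238 0.0000 0.0000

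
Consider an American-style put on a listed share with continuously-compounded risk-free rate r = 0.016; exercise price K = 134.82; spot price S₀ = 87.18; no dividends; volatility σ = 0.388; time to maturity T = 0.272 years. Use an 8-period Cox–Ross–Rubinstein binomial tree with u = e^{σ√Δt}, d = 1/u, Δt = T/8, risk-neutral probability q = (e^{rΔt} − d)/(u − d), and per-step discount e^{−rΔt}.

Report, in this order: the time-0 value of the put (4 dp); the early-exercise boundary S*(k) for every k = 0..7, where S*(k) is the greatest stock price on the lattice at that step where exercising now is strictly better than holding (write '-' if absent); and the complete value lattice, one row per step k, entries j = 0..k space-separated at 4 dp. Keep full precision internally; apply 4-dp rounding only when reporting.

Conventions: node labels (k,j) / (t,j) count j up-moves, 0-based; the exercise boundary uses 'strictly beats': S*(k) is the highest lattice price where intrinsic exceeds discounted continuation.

price = 47.6400
boundary = 87.1800 93.6457 87.1800 93.6457 100.5909 108.0513 116.0649 124.6729
tree:
47.6400
53.6593 41.1743
59.2630 47.6400 34.3469
64.4798 53.6593 41.1743 27.1623
69.3364 59.2630 47.6400 34.2291 19.7164
73.8576 64.4798 53.6593 41.1743 26.7687 12.2775
78.0667 69.3364 59.2630 47.6400 34.2291 18.7551 5.4384
81.9852 73.8576 64.4798 53.6593 41.1743 26.7687 10.1471 0.4628
85.6332 78.0667 69.3364 59.2630 47.6400 34.2291 18.7551 0.9008 0.0000

Δt=0.03400  u=1.07417  d=0.93096  q=0.48592  discount=0.99946
step 8 (expiry): payoffs max(K−S,0) = 85.6332 78.0667 69.3364 59.2630 47.6400 34.2291 18.7551 0.9008 0.0000
step 7: (k=7,j=0): S=52.8348, K−S=81.9852, hold=81.9119 ⇒ V=81.9852 exercise | (k=7,j=1): S=60.9624, K−S=73.8576, hold=73.7843 ⇒ V=73.8576 exercise | (k=7,j=2): S=70.3402, K−S=64.4798, hold=64.4064 ⇒ V=64.4798 exercise | (k=7,j=3): S=81.1607, K−S=53.6593, hold=53.5860 ⇒ V=53.6593 exercise | (k=7,j=4): S=93.6457, K−S=41.1743, hold=41.1010 ⇒ V=41.1743 exercise | (k=7,j=5): S=108.0513, K−S=26.7687, hold=26.6954 ⇒ V=26.7687 exercise | (k=7,j=6): S=124.6729, K−S=10.1471, hold=10.0738 ⇒ V=10.1471 exercise | (k=7,j=7): S=143.8514, K−S=0.0000, hold=0.4628 ⇒ V=0.4628 continue  boundary S*=124.6729
step 6: (k=6,j=0): S=56.7533, K−S=78.0667, hold=77.9934 ⇒ V=78.0667 exercise | (k=6,j=1): S=65.4836, K−S=69.3364, hold=69.2630 ⇒ V=69.3364 exercise | (k=6,j=2): S=75.5570, K−S=59.2630, hold=59.1897 ⇒ V=59.2630 exercise | (k=6,j=3): S=87.1800, K−S=47.6400, hold=47.5667 ⇒ V=47.6400 exercise | (k=6,j=4): S=100.5909, K−S=34.2291, hold=34.1557 ⇒ V=34.2291 exercise | (k=6,j=5): S=116.0649, K−S=18.7551, hold=18.6818 ⇒ V=18.7551 exercise | (k=6,j=6): S=133.9192, K−S=0.9008, hold=5.4384 ⇒ V=5.4384 continue  boundary S*=116.0649
step 5: (k=5,j=0): S=60.9624, K−S=73.8576, hold=73.7843 ⇒ V=73.8576 exercise | (k=5,j=1): S=70.3402, K−S=64.4798, hold=64.4064 ⇒ V=64.4798 exercise | (k=5,j=2): S=81.1607, K−S=53.6593, hold=53.5860 ⇒ V=53.6593 exercise | (k=5,j=3): S=93.6457, K−S=41.1743, hold=41.1010 ⇒ V=41.1743 exercise | (k=5,j=4): S=108.0513, K−S=26.7687, hold=26.6954 ⇒ V=26.7687 exercise | (k=5,j=5): S=124.6729, K−S=10.1471, hold=12.2775 ⇒ V=12.2775 continue  boundary S*=108.0513
step 4: (k=4,j=0): S=65.4836, K−S=69.3364, hold=69.2630 ⇒ V=69.3364 exercise | (k=4,j=1): S=75.5570, K−S=59.2630, hold=59.1897 ⇒ V=59.2630 exercise | (k=4,j=2): S=87.1800, K−S=47.6400, hold=47.5667 ⇒ V=47.6400 exercise | (k=4,j=3): S=100.5909, K−S=34.2291, hold=34.1557 ⇒ V=34.2291 exercise | (k=4,j=4): S=116.0649, K−S=18.7551, hold=19.7164 ⇒ V=19.7164 continue  boundary S*=100.5909
step 3: (k=3,j=0): S=70.3402, K−S=64.4798, hold=64.4064 ⇒ V=64.4798 exercise | (k=3,j=1): S=81.1607, K−S=53.6593, hold=53.5860 ⇒ V=53.6593 exercise | (k=3,j=2): S=93.6457, K−S=41.1743, hold=41.1010 ⇒ V=41.1743 exercise | (k=3,j=3): S=108.0513, K−S=26.7687, hold=27.1623 ⇒ V=27.1623 continue  boundary S*=93.6457
step 2: (k=2,j=0): S=75.5570, K−S=59.2630, hold=59.1897 ⇒ V=59.2630 exercise | (k=2,j=1): S=87.1800, K−S=47.6400, hold=47.5667 ⇒ V=47.6400 exercise | (k=2,j=2): S=100.5909, K−S=34.2291, hold=34.3469 ⇒ V=34.3469 continue  boundary S*=87.1800
step 1: (k=1,j=0): S=81.1607, K−S=53.6593, hold=53.5860 ⇒ V=53.6593 exercise | (k=1,j=1): S=93.6457, K−S=41.1743, hold=41.1582 ⇒ V=41.1743 exercise  boundary S*=93.6457
step 0: (k=0,j=0): S=87.1800, K−S=47.6400, hold=47.5667 ⇒ V=47.6400 exercise  boundary S*=87.1800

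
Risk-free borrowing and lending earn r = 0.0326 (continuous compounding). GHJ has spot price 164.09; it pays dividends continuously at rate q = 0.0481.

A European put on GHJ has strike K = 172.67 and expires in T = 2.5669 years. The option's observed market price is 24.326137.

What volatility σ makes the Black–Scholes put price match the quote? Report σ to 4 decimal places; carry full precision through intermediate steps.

sigma = 0.1709

At σ = 0.1709 the Black–Scholes value reproduces the quote:
σ√T = 0.1709·√2.5669 = 0.273808
d₁ = (ln(S/K) + (r−q+σ²/2)T) / (σ√T) = (ln(164.09/172.67) + (0.0326−0.0481+0.1709²/2)·2.5669) / 0.273808 = (-0.050967 − 0.002301) / 0.273808 = -0.194547
d₂ = d₁ − σ√T = -0.194547 − 0.273808 = -0.468356
e^{−rT} = 0.919725
e^{−qT} = 0.883850
N(−d₁) = 0.577126,  N(−d₂) = 0.680235
V = K·e^{−rT}·N(−d₂) − S·e^{−qT}·N(−d₁) = 108.027318 − 83.701181 = 24.326137 (the observed quote) — the price is monotone increasing in volatility, hence this σ is the only solution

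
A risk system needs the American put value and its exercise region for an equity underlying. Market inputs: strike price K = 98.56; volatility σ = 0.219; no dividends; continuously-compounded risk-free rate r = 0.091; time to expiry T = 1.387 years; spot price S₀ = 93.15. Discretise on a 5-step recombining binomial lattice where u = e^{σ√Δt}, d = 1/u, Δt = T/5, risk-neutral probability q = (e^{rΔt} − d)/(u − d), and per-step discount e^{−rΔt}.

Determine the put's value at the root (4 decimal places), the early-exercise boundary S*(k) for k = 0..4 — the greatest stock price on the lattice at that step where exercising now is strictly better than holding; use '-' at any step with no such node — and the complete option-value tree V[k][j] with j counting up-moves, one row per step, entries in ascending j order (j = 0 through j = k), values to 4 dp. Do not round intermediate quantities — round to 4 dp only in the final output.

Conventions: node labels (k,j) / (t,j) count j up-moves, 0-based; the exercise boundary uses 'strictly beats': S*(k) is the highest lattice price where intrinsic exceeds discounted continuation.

price = 8.4914
boundary = - 83.0021 73.9598 83.0021 73.9598
tree:
8.4914
15.5579 3.7844
24.6002 7.8123 1.0551
32.6574 15.5579 2.5874 0.0000
39.8369 24.6002 6.3446 0.0000 0.0000
46.2343 32.6574 15.5579 0.0000 0.0000 0.0000

Δt=0.27740  u=1.12226  d=0.89106  q=0.58177  discount=0.97507
step 5 (expiry): payoffs max(K−S,0) = 46.2343 32.6574 15.5579 0.0000 0.0000 0.0000
step 4: (k=4,j=0): S=58.7231, K−S=39.8369, hold=37.3801 ⇒ V=39.8369 exercise | (k=4,j=1): S=73.9598, K−S=24.6002, hold=22.1433 ⇒ V=24.6002 exercise | (k=4,j=2): S=93.1500, K−S=5.4100, hold=6.3446 ⇒ V=6.3446 continue | (k=4,j=3): S=117.3194, K−S=0.0000, hold=0.0000 ⇒ V=0.0000 continue | (k=4,j=4): S=147.7600, K−S=0.0000, hold=0.0000 ⇒ V=0.0000 continue  boundary S*=73.9598
step 3: (k=3,j=0): S=65.9026, K−S=32.6574, hold=30.2006 ⇒ V=32.6574 exercise | (k=3,j=1): S=83.0021, K−S=15.5579, hold=13.6312 ⇒ V=15.5579 exercise | (k=3,j=2): S=104.5385, K−S=0.0000, hold=2.5874 ⇒ V=2.5874 continue | (k=3,j=3): S=131.6629, K−S=0.0000, hold=0.0000 ⇒ V=0.0000 continue  boundary S*=83.0021
step 2: (k=2,j=0): S=73.9598, K−S=24.6002, hold=22.1433 ⇒ V=24.6002 exercise | (k=2,j=1): S=93.1500, K−S=5.4100, hold=7.8123 ⇒ V=7.8123 continue | (k=2,j=2): S=117.3194, K−S=0.0000, hold=1.0551 ⇒ V=1.0551 continue  boundary S*=73.9598
step 1: (k=1,j=0): S=83.0021, K−S=15.5579, hold=14.4637 ⇒ V=15.5579 exercise | (k=1,j=1): S=104.5385, K−S=0.0000, hold=3.7844 ⇒ V=3.7844 continue  boundary S*=83.0021
step 0: (k=0,j=0): S=93.1500, K−S=5.4100, hold=8.4914 ⇒ V=8.4914 continue  boundary S*=-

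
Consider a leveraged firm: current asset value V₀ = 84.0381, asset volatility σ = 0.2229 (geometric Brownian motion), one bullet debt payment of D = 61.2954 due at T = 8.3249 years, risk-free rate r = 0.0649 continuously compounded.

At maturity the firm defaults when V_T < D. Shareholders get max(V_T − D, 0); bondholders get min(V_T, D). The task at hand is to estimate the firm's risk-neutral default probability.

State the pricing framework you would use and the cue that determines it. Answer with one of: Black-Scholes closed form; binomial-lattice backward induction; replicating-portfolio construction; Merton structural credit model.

framework: Merton structural credit model

Key observation: a levered firm with one bullet debt due at 8.3249 years is the canonical structural-credit setup: equity is a call on the firm's assets struck at the face value.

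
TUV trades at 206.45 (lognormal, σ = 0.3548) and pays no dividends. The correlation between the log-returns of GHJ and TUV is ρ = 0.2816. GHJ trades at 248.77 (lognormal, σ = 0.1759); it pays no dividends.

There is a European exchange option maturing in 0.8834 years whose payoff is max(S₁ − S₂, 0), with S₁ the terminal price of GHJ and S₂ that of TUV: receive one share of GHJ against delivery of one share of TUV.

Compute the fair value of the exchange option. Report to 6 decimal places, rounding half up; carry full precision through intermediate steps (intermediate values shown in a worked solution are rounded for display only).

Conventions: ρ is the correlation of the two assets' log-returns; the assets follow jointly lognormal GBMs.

exchange price = 55.407553

σ_eff = √(σ₁² + σ₂² − 2ρσ₁σ₂) = √(0.1759² + 0.3548² − 2·0.2816·0.1759·0.3548) = 0.348819
d₁ = (ln(S₁/S₂) + (q₂ − q₁ + σ_eff²/2)T) / (σ_eff√T) = (ln(248.77/206.45) + (0.0 − 0.0 + 0.060837)·0.8834) / 0.327853 = 0.732689
d₂ = d₁ − σ_eff√T = 0.732689 − 0.327853 = 0.404836
N(d₁) = 0.768126,  N(d₂) = 0.657201
V = S₁·e^{−q₁T}·N(d₁) − S₂·e^{−q₂T}·N(d₂) = 191.086690 − 135.679138 = 55.407553
Key observation: the rate r is irrelevant here: denominating values in TUV turns the exchange into a ratio option on S₁/S₂, and discounting at r drops out.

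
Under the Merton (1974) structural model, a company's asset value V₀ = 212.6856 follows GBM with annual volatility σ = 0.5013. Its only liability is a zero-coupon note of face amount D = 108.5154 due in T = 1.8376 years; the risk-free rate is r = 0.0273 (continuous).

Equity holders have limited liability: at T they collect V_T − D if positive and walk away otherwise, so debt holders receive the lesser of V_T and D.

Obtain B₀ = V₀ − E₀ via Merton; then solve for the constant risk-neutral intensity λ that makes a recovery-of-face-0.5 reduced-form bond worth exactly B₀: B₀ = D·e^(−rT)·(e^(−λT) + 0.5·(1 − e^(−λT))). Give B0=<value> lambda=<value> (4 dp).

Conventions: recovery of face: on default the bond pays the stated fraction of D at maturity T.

B0=96.0636 lambda=0.0811

With assets at 212.6856 and a single debt payment of 108.5154 at 1.8376 years:
d₁ = [ln(V₀/D) + (r + σ²/2)T] / (σ√T)
   = [ln(212.6856/108.5154) + (0.0273 + 0.5·0.5013²)·1.8376] / (0.5013·√1.8376)
   = [0.672923 + 0.281062] / 0.679553 = 1.403843
d₂ = d₁ − σ√T = 1.403843 − 0.679553 = 0.724290
N(d₁) = 0.919817,  N(d₂) = 0.765556,  e^(−rT) = 0.951071
E₀ = V₀·N(d₁) − D·e^(−rT)·N(d₂)
   = 212.6856·0.919817 − 108.5154·0.951071·0.765556 = 116.621987
B₀ = V₀ − E₀ = 212.6856 − 116.621987 = 96.063613
e^(−λT) = (B₀·e^(rT)/D − 0.5)/(1 − 0.5) = (96.0636·1.051446/108.5154 − 0.5)/0.5 = 0.86159200
λ = −ln(0.86159200)/1.8376 = 0.081070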